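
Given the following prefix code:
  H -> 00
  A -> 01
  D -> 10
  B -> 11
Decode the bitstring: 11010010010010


Decoding step by step:
Bits 11 -> B
Bits 01 -> A
Bits 00 -> H
Bits 10 -> D
Bits 01 -> A
Bits 00 -> H
Bits 10 -> D


Decoded message: BAHDAHD


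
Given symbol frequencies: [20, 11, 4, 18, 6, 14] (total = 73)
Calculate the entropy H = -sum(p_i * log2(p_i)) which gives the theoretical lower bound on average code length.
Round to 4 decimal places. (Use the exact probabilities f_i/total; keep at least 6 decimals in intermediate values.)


Per-symbol terms -p_i * log2(p_i) with p_i = f_i/73:
  p = 20/73 = 0.273973: log2(p) = -1.867896, -p*log2(p) = 0.511752
  p = 11/73 = 0.150685: log2(p) = -2.730393, -p*log2(p) = 0.411429
  p = 4/73 = 0.054795: log2(p) = -4.189825, -p*log2(p) = 0.229579
  p = 18/73 = 0.246575: log2(p) = -2.019900, -p*log2(p) = 0.498057
  p = 6/73 = 0.082192: log2(p) = -3.604862, -p*log2(p) = 0.296290
  p = 14/73 = 0.191781: log2(p) = -2.382470, -p*log2(p) = 0.456912
H = 0.511752 + 0.411429 + 0.229579 + 0.498057 + 0.296290 + 0.456912 = 2.404019

H = 2.404 bits/symbol


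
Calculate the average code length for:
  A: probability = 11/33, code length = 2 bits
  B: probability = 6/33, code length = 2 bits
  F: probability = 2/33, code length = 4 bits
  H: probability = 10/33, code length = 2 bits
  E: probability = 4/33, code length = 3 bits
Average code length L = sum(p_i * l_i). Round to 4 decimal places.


Weighted contributions p_i * l_i:
  A: (11/33) * 2 = 22/33
  B: (6/33) * 2 = 12/33
  F: (2/33) * 4 = 8/33
  H: (10/33) * 2 = 20/33
  E: (4/33) * 3 = 12/33
Sum = (22 + 12 + 8 + 20 + 12)/33 = 74/33

L = 74/33 = 2.2424 bits/symbol


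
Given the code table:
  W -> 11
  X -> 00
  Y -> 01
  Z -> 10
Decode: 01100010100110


Decoding:
01 -> Y
10 -> Z
00 -> X
10 -> Z
10 -> Z
01 -> Y
10 -> Z


Result: YZXZZYZ


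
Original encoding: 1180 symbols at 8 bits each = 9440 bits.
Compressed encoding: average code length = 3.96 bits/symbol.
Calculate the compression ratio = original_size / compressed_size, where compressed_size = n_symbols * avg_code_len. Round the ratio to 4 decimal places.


original_size = n_symbols * orig_bits = 1180 * 8 = 9440 bits
compressed_size = n_symbols * avg_code_len = 1180 * 3.96 = 4672.8 bits
ratio = original_size / compressed_size = 9440 / 4672.8 = 2.0202

Compression ratio = 2.0202


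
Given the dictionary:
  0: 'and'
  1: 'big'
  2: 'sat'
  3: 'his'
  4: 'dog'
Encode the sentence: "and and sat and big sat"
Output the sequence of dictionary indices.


Look up each word in the dictionary:
  'and' -> 0
  'and' -> 0
  'sat' -> 2
  'and' -> 0
  'big' -> 1
  'sat' -> 2

Encoded: [0, 0, 2, 0, 1, 2]


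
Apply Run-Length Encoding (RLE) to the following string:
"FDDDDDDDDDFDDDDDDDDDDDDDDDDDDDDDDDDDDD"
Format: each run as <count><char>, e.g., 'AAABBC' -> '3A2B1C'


Scanning runs left to right:
  i=0: run of 'F' x 1 -> '1F'
  i=1: run of 'D' x 9 -> '9D'
  i=10: run of 'F' x 1 -> '1F'
  i=11: run of 'D' x 27 -> '27D'

RLE = 1F9D1F27D


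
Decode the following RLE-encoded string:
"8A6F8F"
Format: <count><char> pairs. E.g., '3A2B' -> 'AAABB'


Expanding each <count><char> pair:
  8A -> 'AAAAAAAA'
  6F -> 'FFFFFF'
  8F -> 'FFFFFFFF'

Decoded = AAAAAAAAFFFFFFFFFFFFFF


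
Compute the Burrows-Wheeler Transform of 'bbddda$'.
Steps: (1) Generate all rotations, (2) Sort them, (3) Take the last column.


Rotations (sorted):
  0: $bbddda -> last char: a
  1: a$bbddd -> last char: d
  2: bbddda$ -> last char: $
  3: bddda$b -> last char: b
  4: da$bbdd -> last char: d
  5: dda$bbd -> last char: d
  6: ddda$bb -> last char: b


BWT = ad$bddb


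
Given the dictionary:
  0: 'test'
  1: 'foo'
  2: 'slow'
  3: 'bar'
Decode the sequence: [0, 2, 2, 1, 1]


Look up each index in the dictionary:
  0 -> 'test'
  2 -> 'slow'
  2 -> 'slow'
  1 -> 'foo'
  1 -> 'foo'

Decoded: "test slow slow foo foo"


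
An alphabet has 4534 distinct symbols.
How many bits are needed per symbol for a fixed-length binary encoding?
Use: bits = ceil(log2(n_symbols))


log2(4534) = 12.1466
Bracket: 2^12 = 4096 < 4534 <= 2^13 = 8192
So ceil(log2(4534)) = 13

bits = ceil(log2(4534)) = ceil(12.1466) = 13 bits


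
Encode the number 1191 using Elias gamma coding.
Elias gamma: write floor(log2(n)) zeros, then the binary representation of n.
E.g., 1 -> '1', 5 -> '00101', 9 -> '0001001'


num_bits = floor(log2(1191)) + 1 = 11
leading_zeros = num_bits - 1 = 10
binary(1191) = 10010100111

Elias gamma(1191) = '0000000000' + '10010100111' = 000000000010010100111 (21 bits)


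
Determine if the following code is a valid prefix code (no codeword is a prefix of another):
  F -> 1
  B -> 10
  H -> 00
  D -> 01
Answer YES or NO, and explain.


Checking each pair (does one codeword prefix another?):
  F='1' vs B='10': prefix -- VIOLATION

NO -- this is NOT a valid prefix code. F (1) is a prefix of B (10).


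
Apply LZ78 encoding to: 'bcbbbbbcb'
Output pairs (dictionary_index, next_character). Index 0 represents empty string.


LZ78 encoding steps:
Dictionary: {0: ''}
Step 1: w='' (idx 0), next='b' -> output (0, 'b'), add 'b' as idx 1
Step 2: w='' (idx 0), next='c' -> output (0, 'c'), add 'c' as idx 2
Step 3: w='b' (idx 1), next='b' -> output (1, 'b'), add 'bb' as idx 3
Step 4: w='bb' (idx 3), next='b' -> output (3, 'b'), add 'bbb' as idx 4
Step 5: w='c' (idx 2), next='b' -> output (2, 'b'), add 'cb' as idx 5


Encoded: [(0, 'b'), (0, 'c'), (1, 'b'), (3, 'b'), (2, 'b')]


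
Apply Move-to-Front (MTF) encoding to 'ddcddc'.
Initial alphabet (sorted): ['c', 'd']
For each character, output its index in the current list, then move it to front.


MTF encoding:
'd': index 1 in ['c', 'd'] -> ['d', 'c']
'd': index 0 in ['d', 'c'] -> ['d', 'c']
'c': index 1 in ['d', 'c'] -> ['c', 'd']
'd': index 1 in ['c', 'd'] -> ['d', 'c']
'd': index 0 in ['d', 'c'] -> ['d', 'c']
'c': index 1 in ['d', 'c'] -> ['c', 'd']


Output: [1, 0, 1, 1, 0, 1]


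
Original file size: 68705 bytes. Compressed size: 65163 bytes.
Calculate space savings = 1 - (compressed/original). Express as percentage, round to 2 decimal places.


ratio = compressed/original = 65163/68705 = 0.948446
savings = 1 - ratio = 1 - 0.948446 = 0.051554
as a percentage: 0.051554 * 100 = 5.16%

Space savings = 1 - 65163/68705 = 5.16%


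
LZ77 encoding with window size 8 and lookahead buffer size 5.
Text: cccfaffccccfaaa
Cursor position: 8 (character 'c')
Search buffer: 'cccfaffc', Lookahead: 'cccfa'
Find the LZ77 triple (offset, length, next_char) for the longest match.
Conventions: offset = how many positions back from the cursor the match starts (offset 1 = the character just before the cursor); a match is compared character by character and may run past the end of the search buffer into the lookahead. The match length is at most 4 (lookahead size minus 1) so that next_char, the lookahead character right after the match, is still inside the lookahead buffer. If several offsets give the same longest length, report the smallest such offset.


Try each offset into the search buffer:
  offset=1 (pos 7, char 'c'): match length 3
  offset=2 (pos 6, char 'f'): match length 0
  offset=3 (pos 5, char 'f'): match length 0
  offset=4 (pos 4, char 'a'): match length 0
  offset=5 (pos 3, char 'f'): match length 0
  offset=6 (pos 2, char 'c'): match length 1
  offset=7 (pos 1, char 'c'): match length 2
  offset=8 (pos 0, char 'c'): match length 4
Longest match has length 4 at offset 8.
next_char = character at position 8 + 4 = 12 -> 'a'

Best match: offset=8, length=4 (matching 'cccf' starting at position 0)
LZ77 triple: (8, 4, 'a')


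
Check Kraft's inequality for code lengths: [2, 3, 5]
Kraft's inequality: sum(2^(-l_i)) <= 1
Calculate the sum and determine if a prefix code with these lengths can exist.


Sum = 2^(-2) + 2^(-3) + 2^(-5)
    = 0.25 + 0.125 + 0.03125
    = 13/32 = 0.40625
Since 0.40625 <= 1, Kraft's inequality IS satisfied.
A prefix code with these lengths CAN exist.

Kraft sum = 0.40625. Satisfied.


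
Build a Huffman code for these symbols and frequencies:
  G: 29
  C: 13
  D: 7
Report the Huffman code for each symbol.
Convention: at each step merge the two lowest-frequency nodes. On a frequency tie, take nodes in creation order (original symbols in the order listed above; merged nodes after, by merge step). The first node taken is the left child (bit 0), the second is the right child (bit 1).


Huffman tree construction:
Step 1: Merge D(7) + C(13) = 20
Step 2: Merge (D+C)(20) + G(29) = 49
Read each symbol's code off the tree from the root (left child = 0, right child = 1).

Codes:
  G: 1 (length 1)
  C: 01 (length 2)
  D: 00 (length 2)
Average code length: 69/49 = 1.4082 bits/symbol


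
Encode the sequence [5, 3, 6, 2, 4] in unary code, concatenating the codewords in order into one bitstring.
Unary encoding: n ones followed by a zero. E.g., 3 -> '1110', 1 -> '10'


Encode each number as n ones followed by a terminating 0:
  5 -> 111110 (6 bits)
  3 -> 1110 (4 bits)
  6 -> 1111110 (7 bits)
  2 -> 110 (3 bits)
  4 -> 11110 (5 bits)
Total length = 6 + 4 + 7 + 3 + 5 = 25 bits.

Unary([5, 3, 6, 2, 4]) = 1111101110111111011011110 (25 bits)


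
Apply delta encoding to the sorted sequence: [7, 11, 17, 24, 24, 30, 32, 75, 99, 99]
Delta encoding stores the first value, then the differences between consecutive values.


First value: 7
Deltas:
  11 - 7 = 4
  17 - 11 = 6
  24 - 17 = 7
  24 - 24 = 0
  30 - 24 = 6
  32 - 30 = 2
  75 - 32 = 43
  99 - 75 = 24
  99 - 99 = 0


Delta encoded: [7, 4, 6, 7, 0, 6, 2, 43, 24, 0]


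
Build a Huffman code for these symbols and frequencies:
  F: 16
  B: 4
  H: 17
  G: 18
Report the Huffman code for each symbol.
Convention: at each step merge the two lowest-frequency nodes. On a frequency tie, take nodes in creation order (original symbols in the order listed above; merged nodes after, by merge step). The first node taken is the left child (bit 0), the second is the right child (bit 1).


Huffman tree construction:
Step 1: Merge B(4) + F(16) = 20
Step 2: Merge H(17) + G(18) = 35
Step 3: Merge (B+F)(20) + (H+G)(35) = 55
Read each symbol's code off the tree from the root (left child = 0, right child = 1).

Codes:
  F: 01 (length 2)
  B: 00 (length 2)
  H: 10 (length 2)
  G: 11 (length 2)
Average code length: 110/55 = 2.0000 bits/symbol


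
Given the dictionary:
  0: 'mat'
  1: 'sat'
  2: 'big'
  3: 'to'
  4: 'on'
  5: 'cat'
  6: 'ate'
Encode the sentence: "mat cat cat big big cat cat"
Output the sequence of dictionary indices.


Look up each word in the dictionary:
  'mat' -> 0
  'cat' -> 5
  'cat' -> 5
  'big' -> 2
  'big' -> 2
  'cat' -> 5
  'cat' -> 5

Encoded: [0, 5, 5, 2, 2, 5, 5]


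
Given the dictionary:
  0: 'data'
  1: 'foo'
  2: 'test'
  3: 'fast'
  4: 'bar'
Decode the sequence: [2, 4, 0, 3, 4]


Look up each index in the dictionary:
  2 -> 'test'
  4 -> 'bar'
  0 -> 'data'
  3 -> 'fast'
  4 -> 'bar'

Decoded: "test bar data fast bar"


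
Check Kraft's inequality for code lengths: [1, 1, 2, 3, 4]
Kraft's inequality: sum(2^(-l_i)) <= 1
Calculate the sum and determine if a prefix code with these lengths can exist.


Sum = 2^(-1) + 2^(-1) + 2^(-2) + 2^(-3) + 2^(-4)
    = 0.5 + 0.5 + 0.25 + 0.125 + 0.0625
    = 23/16 = 1.4375
Since 1.4375 > 1, Kraft's inequality is NOT satisfied.
A prefix code with these lengths CANNOT exist.

Kraft sum = 1.4375. Not satisfied.


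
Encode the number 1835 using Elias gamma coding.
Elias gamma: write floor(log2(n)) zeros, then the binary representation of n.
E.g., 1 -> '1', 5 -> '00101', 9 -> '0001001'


num_bits = floor(log2(1835)) + 1 = 11
leading_zeros = num_bits - 1 = 10
binary(1835) = 11100101011

Elias gamma(1835) = '0000000000' + '11100101011' = 000000000011100101011 (21 bits)


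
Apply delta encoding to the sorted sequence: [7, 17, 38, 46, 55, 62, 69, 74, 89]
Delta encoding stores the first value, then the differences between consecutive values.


First value: 7
Deltas:
  17 - 7 = 10
  38 - 17 = 21
  46 - 38 = 8
  55 - 46 = 9
  62 - 55 = 7
  69 - 62 = 7
  74 - 69 = 5
  89 - 74 = 15


Delta encoded: [7, 10, 21, 8, 9, 7, 7, 5, 15]


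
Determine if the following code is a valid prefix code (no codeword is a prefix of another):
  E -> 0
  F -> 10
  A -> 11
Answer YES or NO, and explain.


Checking each pair (does one codeword prefix another?):
  E='0' vs F='10': no prefix
  E='0' vs A='11': no prefix
  F='10' vs E='0': no prefix
  F='10' vs A='11': no prefix
  A='11' vs E='0': no prefix
  A='11' vs F='10': no prefix
No violation found over all pairs.

YES -- this is a valid prefix code. No codeword is a prefix of any other codeword.


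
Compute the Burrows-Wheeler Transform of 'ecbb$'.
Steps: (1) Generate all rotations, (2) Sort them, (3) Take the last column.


Rotations (sorted):
  0: $ecbb -> last char: b
  1: b$ecb -> last char: b
  2: bb$ec -> last char: c
  3: cbb$e -> last char: e
  4: ecbb$ -> last char: $


BWT = bbce$


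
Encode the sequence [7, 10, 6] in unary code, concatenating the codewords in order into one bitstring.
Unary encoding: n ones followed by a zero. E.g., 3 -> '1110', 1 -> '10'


Encode each number as n ones followed by a terminating 0:
  7 -> 11111110 (8 bits)
  10 -> 11111111110 (11 bits)
  6 -> 1111110 (7 bits)
Total length = 8 + 11 + 7 = 26 bits.

Unary([7, 10, 6]) = 11111110111111111101111110 (26 bits)


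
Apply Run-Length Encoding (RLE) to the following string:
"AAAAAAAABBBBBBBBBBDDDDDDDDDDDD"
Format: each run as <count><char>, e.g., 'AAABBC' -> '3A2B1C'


Scanning runs left to right:
  i=0: run of 'A' x 8 -> '8A'
  i=8: run of 'B' x 10 -> '10B'
  i=18: run of 'D' x 12 -> '12D'

RLE = 8A10B12D


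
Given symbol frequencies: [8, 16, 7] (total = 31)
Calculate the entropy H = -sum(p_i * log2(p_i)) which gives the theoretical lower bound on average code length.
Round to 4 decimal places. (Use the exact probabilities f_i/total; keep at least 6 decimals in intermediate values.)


Per-symbol terms -p_i * log2(p_i) with p_i = f_i/31:
  p = 8/31 = 0.258065: log2(p) = -1.954196, -p*log2(p) = 0.504309
  p = 16/31 = 0.516129: log2(p) = -0.954196, -p*log2(p) = 0.492488
  p = 7/31 = 0.225806: log2(p) = -2.146841, -p*log2(p) = 0.484771
H = 0.504309 + 0.492488 + 0.484771 = 1.481568

H = 1.4816 bits/symbol


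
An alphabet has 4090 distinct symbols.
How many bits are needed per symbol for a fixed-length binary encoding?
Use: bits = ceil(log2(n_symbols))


log2(4090) = 11.9979
Bracket: 2^11 = 2048 < 4090 <= 2^12 = 4096
So ceil(log2(4090)) = 12

bits = ceil(log2(4090)) = ceil(11.9979) = 12 bits


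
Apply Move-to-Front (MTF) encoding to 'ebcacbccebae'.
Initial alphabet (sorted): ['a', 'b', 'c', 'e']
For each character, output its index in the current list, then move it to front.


MTF encoding:
'e': index 3 in ['a', 'b', 'c', 'e'] -> ['e', 'a', 'b', 'c']
'b': index 2 in ['e', 'a', 'b', 'c'] -> ['b', 'e', 'a', 'c']
'c': index 3 in ['b', 'e', 'a', 'c'] -> ['c', 'b', 'e', 'a']
'a': index 3 in ['c', 'b', 'e', 'a'] -> ['a', 'c', 'b', 'e']
'c': index 1 in ['a', 'c', 'b', 'e'] -> ['c', 'a', 'b', 'e']
'b': index 2 in ['c', 'a', 'b', 'e'] -> ['b', 'c', 'a', 'e']
'c': index 1 in ['b', 'c', 'a', 'e'] -> ['c', 'b', 'a', 'e']
'c': index 0 in ['c', 'b', 'a', 'e'] -> ['c', 'b', 'a', 'e']
'e': index 3 in ['c', 'b', 'a', 'e'] -> ['e', 'c', 'b', 'a']
'b': index 2 in ['e', 'c', 'b', 'a'] -> ['b', 'e', 'c', 'a']
'a': index 3 in ['b', 'e', 'c', 'a'] -> ['a', 'b', 'e', 'c']
'e': index 2 in ['a', 'b', 'e', 'c'] -> ['e', 'a', 'b', 'c']


Output: [3, 2, 3, 3, 1, 2, 1, 0, 3, 2, 3, 2]


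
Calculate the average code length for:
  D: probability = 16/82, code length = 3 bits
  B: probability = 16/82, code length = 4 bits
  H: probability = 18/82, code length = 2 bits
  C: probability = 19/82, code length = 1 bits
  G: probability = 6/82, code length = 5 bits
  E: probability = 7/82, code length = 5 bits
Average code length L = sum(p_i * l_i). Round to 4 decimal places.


Weighted contributions p_i * l_i:
  D: (16/82) * 3 = 48/82
  B: (16/82) * 4 = 64/82
  H: (18/82) * 2 = 36/82
  C: (19/82) * 1 = 19/82
  G: (6/82) * 5 = 30/82
  E: (7/82) * 5 = 35/82
Sum = (48 + 64 + 36 + 19 + 30 + 35)/82 = 232/82

L = 232/82 = 2.8293 bits/symbol


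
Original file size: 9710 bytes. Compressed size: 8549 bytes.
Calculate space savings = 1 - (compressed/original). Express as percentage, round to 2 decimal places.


ratio = compressed/original = 8549/9710 = 0.880433
savings = 1 - ratio = 1 - 0.880433 = 0.119567
as a percentage: 0.119567 * 100 = 11.96%

Space savings = 1 - 8549/9710 = 11.96%


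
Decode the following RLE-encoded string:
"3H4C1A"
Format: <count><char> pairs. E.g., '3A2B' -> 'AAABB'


Expanding each <count><char> pair:
  3H -> 'HHH'
  4C -> 'CCCC'
  1A -> 'A'

Decoded = HHHCCCCA


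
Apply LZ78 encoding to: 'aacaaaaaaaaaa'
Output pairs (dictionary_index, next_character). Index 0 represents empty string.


LZ78 encoding steps:
Dictionary: {0: ''}
Step 1: w='' (idx 0), next='a' -> output (0, 'a'), add 'a' as idx 1
Step 2: w='a' (idx 1), next='c' -> output (1, 'c'), add 'ac' as idx 2
Step 3: w='a' (idx 1), next='a' -> output (1, 'a'), add 'aa' as idx 3
Step 4: w='aa' (idx 3), next='a' -> output (3, 'a'), add 'aaa' as idx 4
Step 5: w='aaa' (idx 4), next='a' -> output (4, 'a'), add 'aaaa' as idx 5
Step 6: w='a' (idx 1), end of input -> output (1, '')


Encoded: [(0, 'a'), (1, 'c'), (1, 'a'), (3, 'a'), (4, 'a'), (1, '')]


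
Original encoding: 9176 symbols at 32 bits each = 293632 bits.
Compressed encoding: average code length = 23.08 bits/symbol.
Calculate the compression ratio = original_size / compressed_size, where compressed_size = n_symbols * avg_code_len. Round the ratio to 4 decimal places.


original_size = n_symbols * orig_bits = 9176 * 32 = 293632 bits
compressed_size = n_symbols * avg_code_len = 9176 * 23.08 = 211782.08 bits
ratio = original_size / compressed_size = 293632 / 211782.08 = 1.3865

Compression ratio = 1.3865


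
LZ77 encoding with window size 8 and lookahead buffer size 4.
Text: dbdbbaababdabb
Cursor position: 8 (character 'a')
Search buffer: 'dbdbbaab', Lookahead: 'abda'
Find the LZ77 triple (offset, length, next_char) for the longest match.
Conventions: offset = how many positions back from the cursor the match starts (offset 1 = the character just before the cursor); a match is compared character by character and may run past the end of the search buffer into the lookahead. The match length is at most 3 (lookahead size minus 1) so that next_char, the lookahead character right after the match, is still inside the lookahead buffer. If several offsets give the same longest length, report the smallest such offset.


Try each offset into the search buffer:
  offset=1 (pos 7, char 'b'): match length 0
  offset=2 (pos 6, char 'a'): match length 2
  offset=3 (pos 5, char 'a'): match length 1
  offset=4 (pos 4, char 'b'): match length 0
  offset=5 (pos 3, char 'b'): match length 0
  offset=6 (pos 2, char 'd'): match length 0
  offset=7 (pos 1, char 'b'): match length 0
  offset=8 (pos 0, char 'd'): match length 0
Longest match has length 2 at offset 2.
next_char = character at position 8 + 2 = 10 -> 'd'

Best match: offset=2, length=2 (matching 'ab' starting at position 6)
LZ77 triple: (2, 2, 'd')


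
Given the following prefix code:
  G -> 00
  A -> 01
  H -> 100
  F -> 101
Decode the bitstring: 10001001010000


Decoding step by step:
Bits 100 -> H
Bits 01 -> A
Bits 00 -> G
Bits 101 -> F
Bits 00 -> G
Bits 00 -> G


Decoded message: HAGFGG


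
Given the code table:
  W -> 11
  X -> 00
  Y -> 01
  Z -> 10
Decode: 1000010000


Decoding:
10 -> Z
00 -> X
01 -> Y
00 -> X
00 -> X


Result: ZXYXX


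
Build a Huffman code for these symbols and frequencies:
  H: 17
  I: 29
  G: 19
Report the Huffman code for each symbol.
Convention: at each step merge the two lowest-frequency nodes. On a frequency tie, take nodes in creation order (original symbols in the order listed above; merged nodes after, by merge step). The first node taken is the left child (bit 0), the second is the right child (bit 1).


Huffman tree construction:
Step 1: Merge H(17) + G(19) = 36
Step 2: Merge I(29) + (H+G)(36) = 65
Read each symbol's code off the tree from the root (left child = 0, right child = 1).

Codes:
  H: 10 (length 2)
  I: 0 (length 1)
  G: 11 (length 2)
Average code length: 101/65 = 1.5538 bits/symbol


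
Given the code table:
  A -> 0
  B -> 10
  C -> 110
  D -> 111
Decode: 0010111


Decoding:
0 -> A
0 -> A
10 -> B
111 -> D


Result: AABD


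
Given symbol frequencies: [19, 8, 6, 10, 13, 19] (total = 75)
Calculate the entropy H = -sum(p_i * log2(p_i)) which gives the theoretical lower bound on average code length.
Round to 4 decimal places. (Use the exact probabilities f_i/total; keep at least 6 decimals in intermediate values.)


Per-symbol terms -p_i * log2(p_i) with p_i = f_i/75:
  p = 19/75 = 0.253333: log2(p) = -1.980891, -p*log2(p) = 0.501826
  p = 8/75 = 0.106667: log2(p) = -3.228819, -p*log2(p) = 0.344407
  p = 6/75 = 0.080000: log2(p) = -3.643856, -p*log2(p) = 0.291508
  p = 10/75 = 0.133333: log2(p) = -2.906891, -p*log2(p) = 0.387585
  p = 13/75 = 0.173333: log2(p) = -2.528379, -p*log2(p) = 0.438252
  p = 19/75 = 0.253333: log2(p) = -1.980891, -p*log2(p) = 0.501826
H = 0.501826 + 0.344407 + 0.291508 + 0.387585 + 0.438252 + 0.501826 = 2.465404

H = 2.4654 bits/symbol


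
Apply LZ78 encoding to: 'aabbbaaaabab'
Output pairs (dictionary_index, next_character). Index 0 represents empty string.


LZ78 encoding steps:
Dictionary: {0: ''}
Step 1: w='' (idx 0), next='a' -> output (0, 'a'), add 'a' as idx 1
Step 2: w='a' (idx 1), next='b' -> output (1, 'b'), add 'ab' as idx 2
Step 3: w='' (idx 0), next='b' -> output (0, 'b'), add 'b' as idx 3
Step 4: w='b' (idx 3), next='a' -> output (3, 'a'), add 'ba' as idx 4
Step 5: w='a' (idx 1), next='a' -> output (1, 'a'), add 'aa' as idx 5
Step 6: w='ab' (idx 2), next='a' -> output (2, 'a'), add 'aba' as idx 6
Step 7: w='b' (idx 3), end of input -> output (3, '')


Encoded: [(0, 'a'), (1, 'b'), (0, 'b'), (3, 'a'), (1, 'a'), (2, 'a'), (3, '')]


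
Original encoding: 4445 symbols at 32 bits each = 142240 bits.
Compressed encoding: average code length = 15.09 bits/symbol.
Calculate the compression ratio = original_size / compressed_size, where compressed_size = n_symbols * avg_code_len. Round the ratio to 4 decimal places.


original_size = n_symbols * orig_bits = 4445 * 32 = 142240 bits
compressed_size = n_symbols * avg_code_len = 4445 * 15.09 = 67075.05 bits
ratio = original_size / compressed_size = 142240 / 67075.05 = 2.1206

Compression ratio = 2.1206


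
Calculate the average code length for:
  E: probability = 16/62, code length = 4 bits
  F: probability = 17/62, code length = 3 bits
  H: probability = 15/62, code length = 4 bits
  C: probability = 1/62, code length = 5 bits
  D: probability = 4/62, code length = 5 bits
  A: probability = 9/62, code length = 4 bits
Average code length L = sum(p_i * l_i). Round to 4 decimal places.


Weighted contributions p_i * l_i:
  E: (16/62) * 4 = 64/62
  F: (17/62) * 3 = 51/62
  H: (15/62) * 4 = 60/62
  C: (1/62) * 5 = 5/62
  D: (4/62) * 5 = 20/62
  A: (9/62) * 4 = 36/62
Sum = (64 + 51 + 60 + 5 + 20 + 36)/62 = 236/62

L = 236/62 = 3.8065 bits/symbol


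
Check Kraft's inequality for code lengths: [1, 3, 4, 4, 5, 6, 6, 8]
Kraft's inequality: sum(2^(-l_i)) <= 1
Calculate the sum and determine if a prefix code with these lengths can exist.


Sum = 2^(-1) + 2^(-3) + 2^(-4) + 2^(-4) + 2^(-5) + 2^(-6) + 2^(-6) + 2^(-8)
    = 0.5 + 0.125 + 0.0625 + 0.0625 + 0.03125 + 0.015625 + 0.015625 + 0.00390625
    = 209/256 = 0.81640625
Since 0.81640625 <= 1, Kraft's inequality IS satisfied.
A prefix code with these lengths CAN exist.

Kraft sum = 0.81640625. Satisfied.


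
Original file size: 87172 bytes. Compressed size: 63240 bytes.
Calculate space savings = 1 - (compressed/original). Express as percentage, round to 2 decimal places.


ratio = compressed/original = 63240/87172 = 0.725462
savings = 1 - ratio = 1 - 0.725462 = 0.274538
as a percentage: 0.274538 * 100 = 27.45%

Space savings = 1 - 63240/87172 = 27.45%


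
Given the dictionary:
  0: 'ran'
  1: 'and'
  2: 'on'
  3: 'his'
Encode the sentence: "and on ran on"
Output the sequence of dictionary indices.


Look up each word in the dictionary:
  'and' -> 1
  'on' -> 2
  'ran' -> 0
  'on' -> 2

Encoded: [1, 2, 0, 2]


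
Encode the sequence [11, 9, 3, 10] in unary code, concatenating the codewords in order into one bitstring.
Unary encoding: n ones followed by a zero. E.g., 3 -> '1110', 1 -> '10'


Encode each number as n ones followed by a terminating 0:
  11 -> 111111111110 (12 bits)
  9 -> 1111111110 (10 bits)
  3 -> 1110 (4 bits)
  10 -> 11111111110 (11 bits)
Total length = 12 + 10 + 4 + 11 = 37 bits.

Unary([11, 9, 3, 10]) = 1111111111101111111110111011111111110 (37 bits)


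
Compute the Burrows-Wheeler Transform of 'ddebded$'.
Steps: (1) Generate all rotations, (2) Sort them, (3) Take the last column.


Rotations (sorted):
  0: $ddebded -> last char: d
  1: bded$dde -> last char: e
  2: d$ddebde -> last char: e
  3: ddebded$ -> last char: $
  4: debded$d -> last char: d
  5: ded$ddeb -> last char: b
  6: ebded$dd -> last char: d
  7: ed$ddebd -> last char: d


BWT = dee$dbdd


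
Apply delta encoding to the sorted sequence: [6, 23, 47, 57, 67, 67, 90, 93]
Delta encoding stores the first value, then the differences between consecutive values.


First value: 6
Deltas:
  23 - 6 = 17
  47 - 23 = 24
  57 - 47 = 10
  67 - 57 = 10
  67 - 67 = 0
  90 - 67 = 23
  93 - 90 = 3


Delta encoded: [6, 17, 24, 10, 10, 0, 23, 3]


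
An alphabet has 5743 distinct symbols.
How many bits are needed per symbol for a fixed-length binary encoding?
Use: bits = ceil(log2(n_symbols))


log2(5743) = 12.4876
Bracket: 2^12 = 4096 < 5743 <= 2^13 = 8192
So ceil(log2(5743)) = 13

bits = ceil(log2(5743)) = ceil(12.4876) = 13 bits


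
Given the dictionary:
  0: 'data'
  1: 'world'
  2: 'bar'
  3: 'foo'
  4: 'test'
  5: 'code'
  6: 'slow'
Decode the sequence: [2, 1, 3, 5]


Look up each index in the dictionary:
  2 -> 'bar'
  1 -> 'world'
  3 -> 'foo'
  5 -> 'code'

Decoded: "bar world foo code"


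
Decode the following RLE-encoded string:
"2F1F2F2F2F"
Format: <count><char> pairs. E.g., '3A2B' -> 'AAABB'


Expanding each <count><char> pair:
  2F -> 'FF'
  1F -> 'F'
  2F -> 'FF'
  2F -> 'FF'
  2F -> 'FF'

Decoded = FFFFFFFFF


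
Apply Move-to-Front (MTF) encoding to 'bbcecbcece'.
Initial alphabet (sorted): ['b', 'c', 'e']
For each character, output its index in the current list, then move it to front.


MTF encoding:
'b': index 0 in ['b', 'c', 'e'] -> ['b', 'c', 'e']
'b': index 0 in ['b', 'c', 'e'] -> ['b', 'c', 'e']
'c': index 1 in ['b', 'c', 'e'] -> ['c', 'b', 'e']
'e': index 2 in ['c', 'b', 'e'] -> ['e', 'c', 'b']
'c': index 1 in ['e', 'c', 'b'] -> ['c', 'e', 'b']
'b': index 2 in ['c', 'e', 'b'] -> ['b', 'c', 'e']
'c': index 1 in ['b', 'c', 'e'] -> ['c', 'b', 'e']
'e': index 2 in ['c', 'b', 'e'] -> ['e', 'c', 'b']
'c': index 1 in ['e', 'c', 'b'] -> ['c', 'e', 'b']
'e': index 1 in ['c', 'e', 'b'] -> ['e', 'c', 'b']


Output: [0, 0, 1, 2, 1, 2, 1, 2, 1, 1]


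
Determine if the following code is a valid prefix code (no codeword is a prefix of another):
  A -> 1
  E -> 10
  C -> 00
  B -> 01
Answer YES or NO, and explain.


Checking each pair (does one codeword prefix another?):
  A='1' vs E='10': prefix -- VIOLATION

NO -- this is NOT a valid prefix code. A (1) is a prefix of E (10).


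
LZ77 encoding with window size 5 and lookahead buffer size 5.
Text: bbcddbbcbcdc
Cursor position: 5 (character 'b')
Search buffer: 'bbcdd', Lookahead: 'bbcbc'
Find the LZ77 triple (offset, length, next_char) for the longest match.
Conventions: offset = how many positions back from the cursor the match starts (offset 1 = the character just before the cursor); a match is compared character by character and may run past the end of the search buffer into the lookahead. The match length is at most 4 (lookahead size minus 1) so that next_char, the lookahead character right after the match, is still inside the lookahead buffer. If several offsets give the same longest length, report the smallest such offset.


Try each offset into the search buffer:
  offset=1 (pos 4, char 'd'): match length 0
  offset=2 (pos 3, char 'd'): match length 0
  offset=3 (pos 2, char 'c'): match length 0
  offset=4 (pos 1, char 'b'): match length 1
  offset=5 (pos 0, char 'b'): match length 3
Longest match has length 3 at offset 5.
next_char = character at position 5 + 3 = 8 -> 'b'

Best match: offset=5, length=3 (matching 'bbc' starting at position 0)
LZ77 triple: (5, 3, 'b')


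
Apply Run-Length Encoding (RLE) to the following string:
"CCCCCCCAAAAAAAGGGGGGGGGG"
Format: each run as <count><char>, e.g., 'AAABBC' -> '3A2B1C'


Scanning runs left to right:
  i=0: run of 'C' x 7 -> '7C'
  i=7: run of 'A' x 7 -> '7A'
  i=14: run of 'G' x 10 -> '10G'

RLE = 7C7A10G


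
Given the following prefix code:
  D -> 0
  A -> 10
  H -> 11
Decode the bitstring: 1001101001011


Decoding step by step:
Bits 10 -> A
Bits 0 -> D
Bits 11 -> H
Bits 0 -> D
Bits 10 -> A
Bits 0 -> D
Bits 10 -> A
Bits 11 -> H


Decoded message: ADHDADAH


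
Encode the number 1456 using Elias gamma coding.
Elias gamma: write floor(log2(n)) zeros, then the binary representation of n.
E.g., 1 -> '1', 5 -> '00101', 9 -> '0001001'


num_bits = floor(log2(1456)) + 1 = 11
leading_zeros = num_bits - 1 = 10
binary(1456) = 10110110000

Elias gamma(1456) = '0000000000' + '10110110000' = 000000000010110110000 (21 bits)


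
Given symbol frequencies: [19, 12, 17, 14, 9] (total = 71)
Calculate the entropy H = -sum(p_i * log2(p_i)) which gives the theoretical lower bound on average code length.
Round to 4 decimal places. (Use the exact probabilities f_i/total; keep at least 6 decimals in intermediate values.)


Per-symbol terms -p_i * log2(p_i) with p_i = f_i/71:
  p = 19/71 = 0.267606: log2(p) = -1.901820, -p*log2(p) = 0.508938
  p = 12/71 = 0.169014: log2(p) = -2.564785, -p*log2(p) = 0.433485
  p = 17/71 = 0.239437: log2(p) = -2.062284, -p*log2(p) = 0.493786
  p = 14/71 = 0.197183: log2(p) = -2.342392, -p*log2(p) = 0.461880
  p = 9/71 = 0.126761: log2(p) = -2.979822, -p*log2(p) = 0.377724
H = 0.508938 + 0.433485 + 0.493786 + 0.461880 + 0.377724 = 2.275813

H = 2.2758 bits/symbol


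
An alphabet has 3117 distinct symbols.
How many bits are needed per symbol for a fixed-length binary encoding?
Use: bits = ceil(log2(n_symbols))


log2(3117) = 11.6059
Bracket: 2^11 = 2048 < 3117 <= 2^12 = 4096
So ceil(log2(3117)) = 12

bits = ceil(log2(3117)) = ceil(11.6059) = 12 bits


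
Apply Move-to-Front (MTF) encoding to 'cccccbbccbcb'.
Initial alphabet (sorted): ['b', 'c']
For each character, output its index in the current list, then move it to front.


MTF encoding:
'c': index 1 in ['b', 'c'] -> ['c', 'b']
'c': index 0 in ['c', 'b'] -> ['c', 'b']
'c': index 0 in ['c', 'b'] -> ['c', 'b']
'c': index 0 in ['c', 'b'] -> ['c', 'b']
'c': index 0 in ['c', 'b'] -> ['c', 'b']
'b': index 1 in ['c', 'b'] -> ['b', 'c']
'b': index 0 in ['b', 'c'] -> ['b', 'c']
'c': index 1 in ['b', 'c'] -> ['c', 'b']
'c': index 0 in ['c', 'b'] -> ['c', 'b']
'b': index 1 in ['c', 'b'] -> ['b', 'c']
'c': index 1 in ['b', 'c'] -> ['c', 'b']
'b': index 1 in ['c', 'b'] -> ['b', 'c']


Output: [1, 0, 0, 0, 0, 1, 0, 1, 0, 1, 1, 1]


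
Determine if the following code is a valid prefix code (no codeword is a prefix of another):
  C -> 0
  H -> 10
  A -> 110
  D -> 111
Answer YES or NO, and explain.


Checking each pair (does one codeword prefix another?):
  C='0' vs H='10': no prefix
  C='0' vs A='110': no prefix
  C='0' vs D='111': no prefix
  H='10' vs C='0': no prefix
  H='10' vs A='110': no prefix
  H='10' vs D='111': no prefix
  A='110' vs C='0': no prefix
  A='110' vs H='10': no prefix
  A='110' vs D='111': no prefix
  D='111' vs C='0': no prefix
  D='111' vs H='10': no prefix
  D='111' vs A='110': no prefix
No violation found over all pairs.

YES -- this is a valid prefix code. No codeword is a prefix of any other codeword.


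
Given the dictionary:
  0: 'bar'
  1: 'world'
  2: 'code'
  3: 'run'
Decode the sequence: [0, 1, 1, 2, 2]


Look up each index in the dictionary:
  0 -> 'bar'
  1 -> 'world'
  1 -> 'world'
  2 -> 'code'
  2 -> 'code'

Decoded: "bar world world code code"


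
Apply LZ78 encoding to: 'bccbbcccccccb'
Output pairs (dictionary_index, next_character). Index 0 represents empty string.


LZ78 encoding steps:
Dictionary: {0: ''}
Step 1: w='' (idx 0), next='b' -> output (0, 'b'), add 'b' as idx 1
Step 2: w='' (idx 0), next='c' -> output (0, 'c'), add 'c' as idx 2
Step 3: w='c' (idx 2), next='b' -> output (2, 'b'), add 'cb' as idx 3
Step 4: w='b' (idx 1), next='c' -> output (1, 'c'), add 'bc' as idx 4
Step 5: w='c' (idx 2), next='c' -> output (2, 'c'), add 'cc' as idx 5
Step 6: w='cc' (idx 5), next='c' -> output (5, 'c'), add 'ccc' as idx 6
Step 7: w='cb' (idx 3), end of input -> output (3, '')


Encoded: [(0, 'b'), (0, 'c'), (2, 'b'), (1, 'c'), (2, 'c'), (5, 'c'), (3, '')]


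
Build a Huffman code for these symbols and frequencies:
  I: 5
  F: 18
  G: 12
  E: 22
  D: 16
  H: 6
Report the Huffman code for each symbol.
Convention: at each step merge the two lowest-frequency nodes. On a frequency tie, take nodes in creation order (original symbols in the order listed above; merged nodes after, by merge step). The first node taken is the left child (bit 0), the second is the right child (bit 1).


Huffman tree construction:
Step 1: Merge I(5) + H(6) = 11
Step 2: Merge (I+H)(11) + G(12) = 23
Step 3: Merge D(16) + F(18) = 34
Step 4: Merge E(22) + ((I+H)+G)(23) = 45
Step 5: Merge (D+F)(34) + (E+((I+H)+G))(45) = 79
Read each symbol's code off the tree from the root (left child = 0, right child = 1).

Codes:
  I: 1100 (length 4)
  F: 01 (length 2)
  G: 111 (length 3)
  E: 10 (length 2)
  D: 00 (length 2)
  H: 1101 (length 4)
Average code length: 192/79 = 2.4304 bits/symbol


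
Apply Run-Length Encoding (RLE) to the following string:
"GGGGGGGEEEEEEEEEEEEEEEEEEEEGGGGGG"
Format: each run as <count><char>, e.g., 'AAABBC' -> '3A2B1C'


Scanning runs left to right:
  i=0: run of 'G' x 7 -> '7G'
  i=7: run of 'E' x 20 -> '20E'
  i=27: run of 'G' x 6 -> '6G'

RLE = 7G20E6G


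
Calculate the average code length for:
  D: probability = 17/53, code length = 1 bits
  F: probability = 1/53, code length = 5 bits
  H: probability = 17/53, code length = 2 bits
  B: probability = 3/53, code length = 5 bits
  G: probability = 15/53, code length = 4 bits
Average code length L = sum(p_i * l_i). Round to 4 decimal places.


Weighted contributions p_i * l_i:
  D: (17/53) * 1 = 17/53
  F: (1/53) * 5 = 5/53
  H: (17/53) * 2 = 34/53
  B: (3/53) * 5 = 15/53
  G: (15/53) * 4 = 60/53
Sum = (17 + 5 + 34 + 15 + 60)/53 = 131/53

L = 131/53 = 2.4717 bits/symbol


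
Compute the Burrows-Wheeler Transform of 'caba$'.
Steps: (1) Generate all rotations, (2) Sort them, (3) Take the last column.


Rotations (sorted):
  0: $caba -> last char: a
  1: a$cab -> last char: b
  2: aba$c -> last char: c
  3: ba$ca -> last char: a
  4: caba$ -> last char: $


BWT = abca$


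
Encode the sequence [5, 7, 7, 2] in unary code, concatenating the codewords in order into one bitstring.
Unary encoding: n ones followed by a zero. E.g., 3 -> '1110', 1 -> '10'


Encode each number as n ones followed by a terminating 0:
  5 -> 111110 (6 bits)
  7 -> 11111110 (8 bits)
  7 -> 11111110 (8 bits)
  2 -> 110 (3 bits)
Total length = 6 + 8 + 8 + 3 = 25 bits.

Unary([5, 7, 7, 2]) = 1111101111111011111110110 (25 bits)


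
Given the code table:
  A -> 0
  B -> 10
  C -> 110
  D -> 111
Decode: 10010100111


Decoding:
10 -> B
0 -> A
10 -> B
10 -> B
0 -> A
111 -> D


Result: BABBAD


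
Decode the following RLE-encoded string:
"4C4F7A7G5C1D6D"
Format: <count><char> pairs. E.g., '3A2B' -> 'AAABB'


Expanding each <count><char> pair:
  4C -> 'CCCC'
  4F -> 'FFFF'
  7A -> 'AAAAAAA'
  7G -> 'GGGGGGG'
  5C -> 'CCCCC'
  1D -> 'D'
  6D -> 'DDDDDD'

Decoded = CCCCFFFFAAAAAAAGGGGGGGCCCCCDDDDDDD


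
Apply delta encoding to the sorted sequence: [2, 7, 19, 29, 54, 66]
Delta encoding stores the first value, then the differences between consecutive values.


First value: 2
Deltas:
  7 - 2 = 5
  19 - 7 = 12
  29 - 19 = 10
  54 - 29 = 25
  66 - 54 = 12


Delta encoded: [2, 5, 12, 10, 25, 12]


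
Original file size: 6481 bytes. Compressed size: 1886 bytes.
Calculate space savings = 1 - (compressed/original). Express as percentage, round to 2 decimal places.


ratio = compressed/original = 1886/6481 = 0.291004
savings = 1 - ratio = 1 - 0.291004 = 0.708996
as a percentage: 0.708996 * 100 = 70.9%

Space savings = 1 - 1886/6481 = 70.9%


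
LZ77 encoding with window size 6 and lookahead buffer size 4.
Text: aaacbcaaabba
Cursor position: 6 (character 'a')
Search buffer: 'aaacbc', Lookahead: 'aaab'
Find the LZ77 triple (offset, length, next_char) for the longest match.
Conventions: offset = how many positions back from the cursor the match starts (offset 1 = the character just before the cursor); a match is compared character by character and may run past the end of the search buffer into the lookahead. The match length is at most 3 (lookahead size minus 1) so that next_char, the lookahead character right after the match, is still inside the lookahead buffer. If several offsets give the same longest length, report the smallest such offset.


Try each offset into the search buffer:
  offset=1 (pos 5, char 'c'): match length 0
  offset=2 (pos 4, char 'b'): match length 0
  offset=3 (pos 3, char 'c'): match length 0
  offset=4 (pos 2, char 'a'): match length 1
  offset=5 (pos 1, char 'a'): match length 2
  offset=6 (pos 0, char 'a'): match length 3
Longest match has length 3 at offset 6.
next_char = character at position 6 + 3 = 9 -> 'b'

Best match: offset=6, length=3 (matching 'aaa' starting at position 0)
LZ77 triple: (6, 3, 'b')


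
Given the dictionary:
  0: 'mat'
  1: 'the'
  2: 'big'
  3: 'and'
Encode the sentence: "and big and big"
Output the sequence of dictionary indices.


Look up each word in the dictionary:
  'and' -> 3
  'big' -> 2
  'and' -> 3
  'big' -> 2

Encoded: [3, 2, 3, 2]


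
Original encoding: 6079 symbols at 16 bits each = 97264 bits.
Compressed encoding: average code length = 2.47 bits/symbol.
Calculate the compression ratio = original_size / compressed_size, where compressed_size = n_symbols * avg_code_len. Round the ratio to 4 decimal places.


original_size = n_symbols * orig_bits = 6079 * 16 = 97264 bits
compressed_size = n_symbols * avg_code_len = 6079 * 2.47 = 15015.13 bits
ratio = original_size / compressed_size = 97264 / 15015.13 = 6.4777

Compression ratio = 6.4777


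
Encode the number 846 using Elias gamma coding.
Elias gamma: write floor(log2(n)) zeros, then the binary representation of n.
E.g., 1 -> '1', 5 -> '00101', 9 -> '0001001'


num_bits = floor(log2(846)) + 1 = 10
leading_zeros = num_bits - 1 = 9
binary(846) = 1101001110

Elias gamma(846) = '000000000' + '1101001110' = 0000000001101001110 (19 bits)


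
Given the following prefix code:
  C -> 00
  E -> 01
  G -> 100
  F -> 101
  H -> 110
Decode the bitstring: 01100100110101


Decoding step by step:
Bits 01 -> E
Bits 100 -> G
Bits 100 -> G
Bits 110 -> H
Bits 101 -> F


Decoded message: EGGHF


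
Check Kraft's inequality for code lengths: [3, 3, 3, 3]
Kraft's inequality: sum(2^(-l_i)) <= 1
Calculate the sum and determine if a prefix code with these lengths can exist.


Sum = 2^(-3) + 2^(-3) + 2^(-3) + 2^(-3)
    = 0.125 + 0.125 + 0.125 + 0.125
    = 4/8 = 0.5
Since 0.5 <= 1, Kraft's inequality IS satisfied.
A prefix code with these lengths CAN exist.

Kraft sum = 0.5. Satisfied.


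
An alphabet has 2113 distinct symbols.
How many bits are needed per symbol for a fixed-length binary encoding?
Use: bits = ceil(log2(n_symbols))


log2(2113) = 11.0451
Bracket: 2^11 = 2048 < 2113 <= 2^12 = 4096
So ceil(log2(2113)) = 12

bits = ceil(log2(2113)) = ceil(11.0451) = 12 bits
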